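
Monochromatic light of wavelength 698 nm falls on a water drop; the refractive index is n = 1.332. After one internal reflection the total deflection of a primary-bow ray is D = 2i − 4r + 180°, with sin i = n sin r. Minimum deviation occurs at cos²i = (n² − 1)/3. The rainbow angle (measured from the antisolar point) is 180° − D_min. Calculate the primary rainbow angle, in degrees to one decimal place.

cos²i = (1.77422 − 1)/3 = 0.25807; i = arccos(0.50801) = 59.469°.
sin r = sin 59.469°/1.332 = 0.64666; r = 40.290°.
D_min = 2·59.469° − 4·40.290° + 180° = 137.776°.
Rainbow angle = 180° − D_min = 42.224°.

42.2°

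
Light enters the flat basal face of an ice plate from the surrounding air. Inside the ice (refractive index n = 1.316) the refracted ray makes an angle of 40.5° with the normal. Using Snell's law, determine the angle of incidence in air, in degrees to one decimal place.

58.7°

Snell: sin θ_i = n · sin θ_r = 1.316 × sin 40.5° = 1.316 × 0.6494 = 0.8547.
θ_i = arcsin(0.8547) = 58.72°.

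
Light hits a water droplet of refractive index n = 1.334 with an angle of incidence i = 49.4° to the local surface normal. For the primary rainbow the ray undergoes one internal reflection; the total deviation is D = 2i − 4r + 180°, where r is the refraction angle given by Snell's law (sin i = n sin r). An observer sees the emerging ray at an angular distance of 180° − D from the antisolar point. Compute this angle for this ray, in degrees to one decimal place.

sin r = sin 49.4° / 1.334 = 0.7593/1.334 = 0.5692; r = 34.69°.
D = 2·49.4° − 4·34.69° + 180° = 98.80° − 138.77° + 180° = 140.03°.
Angle from antisolar point = 180° − D = 39.97°.

40.0°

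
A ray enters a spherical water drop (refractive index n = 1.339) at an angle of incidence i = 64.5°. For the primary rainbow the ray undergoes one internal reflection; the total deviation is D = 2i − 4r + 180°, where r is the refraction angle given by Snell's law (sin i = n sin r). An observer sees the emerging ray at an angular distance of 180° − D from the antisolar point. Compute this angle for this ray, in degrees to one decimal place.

40.5°

sin r = sin 64.5° / 1.339 = 0.9026/1.339 = 0.6741; r = 42.38°.
D = 2·64.5° − 4·42.38° + 180° = 129.00° − 169.53° + 180° = 139.47°.
Angle from antisolar point = 180° − D = 40.53°.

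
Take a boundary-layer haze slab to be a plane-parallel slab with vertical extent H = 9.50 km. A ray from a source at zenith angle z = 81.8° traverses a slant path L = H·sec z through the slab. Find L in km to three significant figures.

sec z = 1/cos 81.8° = 7.0112.
L = 9.50 × 7.0112 = 66.606 km.

66.6 km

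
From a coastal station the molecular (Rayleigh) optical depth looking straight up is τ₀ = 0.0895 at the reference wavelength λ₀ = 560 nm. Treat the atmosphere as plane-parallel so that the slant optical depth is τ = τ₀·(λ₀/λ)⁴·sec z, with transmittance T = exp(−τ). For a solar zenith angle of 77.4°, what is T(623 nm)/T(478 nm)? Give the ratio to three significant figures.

1.66

Airmass: sec 77.4° = 4.5841.
τ(623 nm) = 0.0895 × (560/623)⁴ × 4.5841 = 0.0895 × 0.6528 × 4.5841 = 0.2678.
τ(478 nm) = 0.0895 × (560/478)⁴ × 4.5841 = 0.0895 × 1.8838 × 4.5841 = 0.7729.
T(623)/T(478) = exp(τ_B − τ_A) = exp(0.5051) = 1.6571.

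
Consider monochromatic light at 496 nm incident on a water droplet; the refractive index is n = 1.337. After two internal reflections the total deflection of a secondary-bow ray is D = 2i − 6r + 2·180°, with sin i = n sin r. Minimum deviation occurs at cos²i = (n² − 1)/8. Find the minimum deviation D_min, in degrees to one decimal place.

cos²i = (1.78757 − 1)/8 = 0.09845; i = arccos(0.31376) = 71.714°.
sin r = sin 71.714°/1.337 = 0.71017; r = 45.249°.
D_min = 2·71.714° − 6·45.249° + 360° = 231.934°.

231.9°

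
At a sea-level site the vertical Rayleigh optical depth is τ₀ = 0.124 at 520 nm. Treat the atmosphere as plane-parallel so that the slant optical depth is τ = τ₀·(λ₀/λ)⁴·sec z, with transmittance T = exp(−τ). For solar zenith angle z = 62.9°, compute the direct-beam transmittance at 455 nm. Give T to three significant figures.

sec 62.9° = 2.1952.
τ = 0.124 × (520/455)⁴ × 2.1952 = 0.124 × 1.7060 × 2.1952 = 0.4644.
T = exp(−0.4644) = 0.6285.

0.629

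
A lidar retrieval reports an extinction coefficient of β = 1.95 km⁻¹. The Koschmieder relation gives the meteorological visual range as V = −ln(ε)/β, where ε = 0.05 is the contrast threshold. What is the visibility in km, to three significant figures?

V = −ln(0.05) / 1.95 = 2.996 / 1.95 = 1.5363 km.

1.54 km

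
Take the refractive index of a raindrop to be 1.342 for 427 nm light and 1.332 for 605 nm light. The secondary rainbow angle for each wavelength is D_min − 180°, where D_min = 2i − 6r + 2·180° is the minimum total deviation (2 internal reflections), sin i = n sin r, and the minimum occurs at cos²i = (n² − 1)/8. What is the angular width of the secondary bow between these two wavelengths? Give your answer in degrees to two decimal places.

2.59°

At 427 nm (n = 1.342): cos²i = 0.10012 → i = 71.554°, r = 44.981°, D_min = 233.222°, rainbow angle = 53.222°.
At 605 nm (n = 1.332): cos²i = 0.09678 → i = 71.875°, r = 45.520°, D_min = 230.628°, rainbow angle = 50.628°.
Angular width = |53.222° − 50.628°| = 2.594°.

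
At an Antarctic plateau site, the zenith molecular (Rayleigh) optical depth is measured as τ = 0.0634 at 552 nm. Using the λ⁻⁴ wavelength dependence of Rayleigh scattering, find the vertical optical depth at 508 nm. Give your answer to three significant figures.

τ(508 nm) = τ(552 nm) × (552/508)⁴ = 0.0634 × (1.0866)⁴ = 0.0634 × 1.3941 = 0.0884.

0.0884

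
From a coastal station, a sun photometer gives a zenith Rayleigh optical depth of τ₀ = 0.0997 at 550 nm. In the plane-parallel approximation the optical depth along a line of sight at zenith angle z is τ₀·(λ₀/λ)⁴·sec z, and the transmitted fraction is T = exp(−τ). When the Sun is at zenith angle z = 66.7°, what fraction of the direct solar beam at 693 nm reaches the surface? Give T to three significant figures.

sec 66.7° = 2.5282.
τ = 0.0997 × (550/693)⁴ × 2.5282 = 0.0997 × 0.3968 × 2.5282 = 0.1000.
T = exp(−0.1000) = 0.9048.

0.905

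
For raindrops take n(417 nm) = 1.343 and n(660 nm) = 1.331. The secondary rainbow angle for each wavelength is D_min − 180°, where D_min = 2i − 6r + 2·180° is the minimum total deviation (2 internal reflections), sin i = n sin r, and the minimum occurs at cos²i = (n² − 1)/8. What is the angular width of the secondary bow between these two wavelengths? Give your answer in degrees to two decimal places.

At 417 nm (n = 1.343): cos²i = 0.10046 → i = 71.522°, r = 44.928°, D_min = 233.478°, rainbow angle = 53.478°.
At 660 nm (n = 1.331): cos²i = 0.09645 → i = 71.907°, r = 45.575°, D_min = 230.365°, rainbow angle = 50.365°.
Angular width = |53.478° − 50.365°| = 3.113°.

3.11°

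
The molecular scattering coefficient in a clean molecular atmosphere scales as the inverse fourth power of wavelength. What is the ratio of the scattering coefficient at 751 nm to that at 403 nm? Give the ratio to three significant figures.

Rayleigh scattering ∝ λ⁻⁴, so the ratio of coefficients is the inverse fourth power of the wavelength ratio.
σ(751)/σ(403) = (403/751)⁴ = (0.5366)⁴ = 0.08292.

0.0829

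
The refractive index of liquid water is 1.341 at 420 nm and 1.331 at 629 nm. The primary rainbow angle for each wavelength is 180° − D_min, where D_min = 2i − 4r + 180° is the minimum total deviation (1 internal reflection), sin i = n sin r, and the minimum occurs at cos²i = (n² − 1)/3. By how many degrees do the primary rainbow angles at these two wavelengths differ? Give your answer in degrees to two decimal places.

At 420 nm (n = 1.341): cos²i = 0.26609 → i = 58.946°, r = 39.705°, D_min = 139.071°, rainbow angle = 40.929°.
At 629 nm (n = 1.331): cos²i = 0.25719 → i = 59.527°, r = 40.356°, D_min = 137.630°, rainbow angle = 42.370°.
Angular width = |40.929° − 42.370°| = 1.441°.

1.44°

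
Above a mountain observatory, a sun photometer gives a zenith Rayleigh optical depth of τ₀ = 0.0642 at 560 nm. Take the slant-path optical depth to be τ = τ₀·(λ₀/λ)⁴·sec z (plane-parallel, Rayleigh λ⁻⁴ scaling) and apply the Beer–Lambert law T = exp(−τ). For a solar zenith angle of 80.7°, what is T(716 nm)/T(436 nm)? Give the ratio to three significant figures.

2.54

Airmass: sec 80.7° = 6.1880.
τ(716 nm) = 0.0642 × (560/716)⁴ × 6.1880 = 0.0642 × 0.3742 × 6.1880 = 0.1487.
τ(436 nm) = 0.0642 × (560/436)⁴ × 6.1880 = 0.0642 × 2.7215 × 6.1880 = 1.0812.
T(716)/T(436) = exp(τ_B − τ_A) = exp(0.9325) = 2.5409.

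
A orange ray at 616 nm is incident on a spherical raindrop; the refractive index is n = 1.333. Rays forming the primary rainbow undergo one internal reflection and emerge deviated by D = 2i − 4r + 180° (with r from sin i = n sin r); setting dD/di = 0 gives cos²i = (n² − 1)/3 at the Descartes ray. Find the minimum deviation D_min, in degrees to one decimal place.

137.9°

cos²i = (1.77689 − 1)/3 = 0.25896; i = arccos(0.50888) = 59.410°.
sin r = sin 59.410°/1.333 = 0.64579; r = 40.225°.
D_min = 2·59.410° − 4·40.225° + 180° = 137.922°.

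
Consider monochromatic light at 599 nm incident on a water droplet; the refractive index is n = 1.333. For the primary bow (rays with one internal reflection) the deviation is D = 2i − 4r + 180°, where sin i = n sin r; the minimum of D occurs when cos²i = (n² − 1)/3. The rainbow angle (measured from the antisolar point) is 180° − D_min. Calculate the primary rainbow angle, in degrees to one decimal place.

cos²i = (1.77689 − 1)/3 = 0.25896; i = arccos(0.50888) = 59.410°.
sin r = sin 59.410°/1.333 = 0.64579; r = 40.225°.
D_min = 2·59.410° − 4·40.225° + 180° = 137.922°.
Rainbow angle = 180° − D_min = 42.078°.

42.1°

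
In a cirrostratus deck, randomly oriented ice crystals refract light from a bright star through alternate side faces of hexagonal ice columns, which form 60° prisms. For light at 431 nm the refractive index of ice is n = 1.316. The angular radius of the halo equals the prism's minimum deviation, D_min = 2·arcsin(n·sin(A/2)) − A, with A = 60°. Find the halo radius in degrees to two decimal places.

22.30°

n·sin(A/2) = 1.316 × sin 30° = 1.316 × 0.5000 = 0.6580.
D_min = 2·arcsin(0.6580) − 60° = 2 × 41.148° − 60° = 22.295°.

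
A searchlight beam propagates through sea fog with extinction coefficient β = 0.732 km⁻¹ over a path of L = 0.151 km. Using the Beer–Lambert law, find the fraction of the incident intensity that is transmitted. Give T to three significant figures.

τ = β·L = 0.732 × 0.151 = 0.1105.
T = exp(−0.1105) = 0.8954.

0.895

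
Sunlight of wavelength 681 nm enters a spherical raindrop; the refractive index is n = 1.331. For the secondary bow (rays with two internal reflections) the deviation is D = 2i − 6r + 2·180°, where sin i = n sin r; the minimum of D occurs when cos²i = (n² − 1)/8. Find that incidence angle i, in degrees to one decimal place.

71.9°

cos²i = (1.331² − 1)/8 = (1.77156 − 1)/8 = 0.09645.
cos i = 0.31056, so i = 71.907°.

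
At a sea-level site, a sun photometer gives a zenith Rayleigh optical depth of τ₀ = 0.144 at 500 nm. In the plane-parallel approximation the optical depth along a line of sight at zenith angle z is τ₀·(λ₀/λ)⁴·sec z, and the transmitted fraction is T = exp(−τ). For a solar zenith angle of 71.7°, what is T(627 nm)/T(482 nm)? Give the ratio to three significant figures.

Airmass: sec 71.7° = 3.1848.
τ(627 nm) = 0.144 × (500/627)⁴ × 3.1848 = 0.144 × 0.4044 × 3.1848 = 0.1855.
τ(482 nm) = 0.144 × (500/482)⁴ × 3.1848 = 0.144 × 1.1580 × 3.1848 = 0.5310.
T(627)/T(482) = exp(τ_B − τ_A) = exp(0.3456) = 1.4128.

1.41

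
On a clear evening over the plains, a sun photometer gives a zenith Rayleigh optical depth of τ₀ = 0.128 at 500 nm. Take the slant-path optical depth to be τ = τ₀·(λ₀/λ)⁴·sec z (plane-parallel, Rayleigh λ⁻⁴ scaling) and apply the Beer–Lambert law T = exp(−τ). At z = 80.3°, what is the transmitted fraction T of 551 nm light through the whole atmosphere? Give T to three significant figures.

0.597

sec 80.3° = 5.9351.
τ = 0.128 × (500/551)⁴ × 5.9351 = 0.128 × 0.6781 × 5.9351 = 0.5151.
T = exp(−0.5151) = 0.5974.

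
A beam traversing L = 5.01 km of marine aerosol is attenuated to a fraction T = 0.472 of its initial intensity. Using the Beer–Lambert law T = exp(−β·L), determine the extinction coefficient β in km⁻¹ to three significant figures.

0.150 km⁻¹

Beer–Lambert: T = exp(−βL) ⇒ β = −ln(T)/L = −ln(0.472)/5.01 = 0.7508/5.01 = 0.1499 km⁻¹.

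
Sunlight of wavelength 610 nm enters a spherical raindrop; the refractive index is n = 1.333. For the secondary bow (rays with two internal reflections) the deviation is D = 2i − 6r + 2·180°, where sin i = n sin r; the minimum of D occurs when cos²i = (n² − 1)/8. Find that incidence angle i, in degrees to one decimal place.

cos²i = (1.333² − 1)/8 = (1.77689 − 1)/8 = 0.09711.
cos i = 0.31163, so i = 71.843°.

71.8°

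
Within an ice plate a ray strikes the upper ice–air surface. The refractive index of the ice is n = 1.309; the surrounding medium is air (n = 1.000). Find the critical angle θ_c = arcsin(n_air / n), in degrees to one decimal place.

49.8°

sin θ_c = n_air / n = 1.000 / 1.309 = 0.7639.
θ_c = arcsin(0.7639) = 49.81°.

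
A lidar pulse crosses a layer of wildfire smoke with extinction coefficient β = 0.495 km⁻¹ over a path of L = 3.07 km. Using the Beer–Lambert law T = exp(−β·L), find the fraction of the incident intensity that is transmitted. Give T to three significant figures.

0.219

τ = β·L = 0.495 × 3.07 = 1.5196.
T = exp(−1.5196) = 0.2188.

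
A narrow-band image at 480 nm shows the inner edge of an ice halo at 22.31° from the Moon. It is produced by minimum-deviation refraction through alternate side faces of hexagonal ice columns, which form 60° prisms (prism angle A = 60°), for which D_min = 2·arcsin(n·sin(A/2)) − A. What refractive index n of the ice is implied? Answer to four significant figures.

Rearranging: n = sin((D_min + A)/2) / sin(A/2).
(D_min + A)/2 = (22.31° + 60°)/2 = 41.155°.
n = sin 41.155° / sin 30° = 0.6581 / 0.5000 = 1.3162.

1.316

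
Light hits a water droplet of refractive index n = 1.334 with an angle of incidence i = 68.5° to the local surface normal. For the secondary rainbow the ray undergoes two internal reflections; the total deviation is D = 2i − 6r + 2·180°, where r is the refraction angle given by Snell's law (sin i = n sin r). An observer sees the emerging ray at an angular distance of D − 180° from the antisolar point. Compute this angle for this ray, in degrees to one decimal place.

51.7°

sin r = sin 68.5° / 1.334 = 0.9304/1.334 = 0.6975; r = 44.22°.
D = 2·68.5° − 6·44.22° + 2·180° = 137.00° − 265.34° + 360° = 231.66°.
Angle from antisolar point = D − 180° = 51.66°.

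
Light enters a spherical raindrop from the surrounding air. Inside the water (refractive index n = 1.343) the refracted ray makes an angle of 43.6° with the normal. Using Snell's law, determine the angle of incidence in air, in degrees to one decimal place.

67.8°

Snell: sin θ_i = n · sin θ_r = 1.343 × sin 43.6° = 1.343 × 0.6896 = 0.9262.
θ_i = arcsin(0.9262) = 67.84°.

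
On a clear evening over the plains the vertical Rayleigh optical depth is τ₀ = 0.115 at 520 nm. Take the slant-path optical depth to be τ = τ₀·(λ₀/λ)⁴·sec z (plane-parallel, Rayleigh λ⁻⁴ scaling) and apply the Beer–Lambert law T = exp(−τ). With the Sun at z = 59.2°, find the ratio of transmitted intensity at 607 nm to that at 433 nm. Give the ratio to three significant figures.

Airmass: sec 59.2° = 1.9530.
τ(607 nm) = 0.115 × (520/607)⁴ × 1.9530 = 0.115 × 0.5386 × 1.9530 = 0.1210.
τ(433 nm) = 0.115 × (520/433)⁴ × 1.9530 = 0.115 × 2.0800 × 1.9530 = 0.4671.
T(607)/T(433) = exp(τ_B − τ_A) = exp(0.3462) = 1.4137.

1.41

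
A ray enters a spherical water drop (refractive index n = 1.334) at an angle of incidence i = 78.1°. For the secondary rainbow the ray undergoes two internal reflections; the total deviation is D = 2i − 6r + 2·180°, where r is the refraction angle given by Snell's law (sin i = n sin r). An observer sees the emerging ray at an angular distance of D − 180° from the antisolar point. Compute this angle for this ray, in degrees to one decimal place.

sin r = sin 78.1° / 1.334 = 0.9785/1.334 = 0.7335; r = 47.18°.
D = 2·78.1° − 6·47.18° + 2·180° = 156.20° − 283.09° + 360° = 233.11°.
Angle from antisolar point = D − 180° = 53.11°.

53.1°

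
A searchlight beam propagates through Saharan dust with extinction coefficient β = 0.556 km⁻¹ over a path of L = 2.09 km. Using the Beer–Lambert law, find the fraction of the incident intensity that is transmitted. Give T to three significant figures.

τ = β·L = 0.556 × 2.09 = 1.1620.
T = exp(−1.1620) = 0.3128.

0.313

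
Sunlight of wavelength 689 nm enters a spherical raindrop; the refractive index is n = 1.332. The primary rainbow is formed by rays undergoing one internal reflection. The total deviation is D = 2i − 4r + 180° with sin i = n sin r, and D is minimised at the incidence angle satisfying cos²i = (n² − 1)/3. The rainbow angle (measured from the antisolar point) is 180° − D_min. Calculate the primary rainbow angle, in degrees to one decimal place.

cos²i = (1.77422 − 1)/3 = 0.25807; i = arccos(0.50801) = 59.469°.
sin r = sin 59.469°/1.332 = 0.64666; r = 40.290°.
D_min = 2·59.469° − 4·40.290° + 180° = 137.776°.
Rainbow angle = 180° − D_min = 42.224°.

42.2°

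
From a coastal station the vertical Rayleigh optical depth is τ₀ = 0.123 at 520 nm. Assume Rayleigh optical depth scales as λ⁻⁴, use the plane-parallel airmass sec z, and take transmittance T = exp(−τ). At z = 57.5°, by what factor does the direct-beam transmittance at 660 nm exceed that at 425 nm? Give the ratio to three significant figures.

Airmass: sec 57.5° = 1.8612.
τ(660 nm) = 0.123 × (520/660)⁴ × 1.8612 = 0.123 × 0.3853 × 1.8612 = 0.0882.
τ(425 nm) = 0.123 × (520/425)⁴ × 1.8612 = 0.123 × 2.2411 × 1.8612 = 0.5130.
T(660)/T(425) = exp(τ_B − τ_A) = exp(0.4248) = 1.5293.

1.53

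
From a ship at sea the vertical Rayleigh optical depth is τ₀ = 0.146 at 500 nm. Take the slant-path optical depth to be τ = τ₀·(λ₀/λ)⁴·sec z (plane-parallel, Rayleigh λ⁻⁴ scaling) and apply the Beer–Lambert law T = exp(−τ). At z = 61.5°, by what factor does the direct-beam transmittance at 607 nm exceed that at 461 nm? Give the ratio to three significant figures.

Airmass: sec 61.5° = 2.0957.
τ(607 nm) = 0.146 × (500/607)⁴ × 2.0957 = 0.146 × 0.4604 × 2.0957 = 0.1409.
τ(461 nm) = 0.146 × (500/461)⁴ × 2.0957 = 0.146 × 1.3838 × 2.0957 = 0.4234.
T(607)/T(461) = exp(τ_B − τ_A) = exp(0.2825) = 1.3265.

1.33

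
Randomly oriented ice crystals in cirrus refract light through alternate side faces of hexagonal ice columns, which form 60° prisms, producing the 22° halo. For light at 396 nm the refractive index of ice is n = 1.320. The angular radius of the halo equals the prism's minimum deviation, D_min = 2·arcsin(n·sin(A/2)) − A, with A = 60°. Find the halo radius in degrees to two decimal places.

n·sin(A/2) = 1.320 × sin 30° = 1.320 × 0.5000 = 0.6600.
D_min = 2·arcsin(0.6600) − 60° = 2 × 41.300° − 60° = 22.600°.

22.60°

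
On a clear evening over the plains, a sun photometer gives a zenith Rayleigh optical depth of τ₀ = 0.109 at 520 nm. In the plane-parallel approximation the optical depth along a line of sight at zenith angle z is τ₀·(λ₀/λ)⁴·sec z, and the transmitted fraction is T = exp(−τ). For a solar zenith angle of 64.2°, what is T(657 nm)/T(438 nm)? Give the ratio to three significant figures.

1.49

Airmass: sec 64.2° = 2.2976.
τ(657 nm) = 0.109 × (520/657)⁴ × 2.2976 = 0.109 × 0.3924 × 2.2976 = 0.0983.
τ(438 nm) = 0.109 × (520/438)⁴ × 2.2976 = 0.109 × 1.9866 × 2.2976 = 0.4975.
T(657)/T(438) = exp(τ_B − τ_A) = exp(0.3993) = 1.4907.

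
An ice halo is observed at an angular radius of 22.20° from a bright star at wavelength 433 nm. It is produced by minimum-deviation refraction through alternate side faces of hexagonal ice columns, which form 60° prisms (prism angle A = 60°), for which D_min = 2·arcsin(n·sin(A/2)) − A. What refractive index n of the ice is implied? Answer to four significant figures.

Rearranging: n = sin((D_min + A)/2) / sin(A/2).
(D_min + A)/2 = (22.20° + 60°)/2 = 41.100°.
n = sin 41.100° / sin 30° = 0.6574 / 0.5000 = 1.3148.

1.315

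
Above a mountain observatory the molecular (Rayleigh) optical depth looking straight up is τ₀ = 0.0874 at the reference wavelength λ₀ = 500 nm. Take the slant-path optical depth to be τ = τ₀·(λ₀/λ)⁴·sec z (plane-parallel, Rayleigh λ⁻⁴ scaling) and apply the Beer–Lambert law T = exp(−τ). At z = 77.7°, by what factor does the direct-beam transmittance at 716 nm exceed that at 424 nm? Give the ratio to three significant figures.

Airmass: sec 77.7° = 4.6942.
τ(716 nm) = 0.0874 × (500/716)⁴ × 4.6942 = 0.0874 × 0.2378 × 4.6942 = 0.0976.
τ(424 nm) = 0.0874 × (500/424)⁴ × 4.6942 = 0.0874 × 1.9338 × 4.6942 = 0.7934.
T(716)/T(424) = exp(τ_B − τ_A) = exp(0.6958) = 2.0054.

2.01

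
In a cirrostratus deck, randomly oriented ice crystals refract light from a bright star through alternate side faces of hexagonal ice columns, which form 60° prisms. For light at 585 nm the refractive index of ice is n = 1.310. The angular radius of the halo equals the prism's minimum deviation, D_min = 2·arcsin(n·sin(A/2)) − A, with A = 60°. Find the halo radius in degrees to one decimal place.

n·sin(A/2) = 1.310 × sin 30° = 1.310 × 0.5000 = 0.6550.
D_min = 2·arcsin(0.6550) − 60° = 2 × 40.920° − 60° = 21.839°.

21.8°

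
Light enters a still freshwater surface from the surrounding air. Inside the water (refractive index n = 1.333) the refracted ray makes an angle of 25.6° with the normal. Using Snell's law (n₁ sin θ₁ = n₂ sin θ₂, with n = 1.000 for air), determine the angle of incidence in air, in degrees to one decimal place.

Snell: sin θ_i = n · sin θ_r = 1.333 × sin 25.6° = 1.333 × 0.4321 = 0.5760.
θ_i = arcsin(0.5760) = 35.17°.

35.2°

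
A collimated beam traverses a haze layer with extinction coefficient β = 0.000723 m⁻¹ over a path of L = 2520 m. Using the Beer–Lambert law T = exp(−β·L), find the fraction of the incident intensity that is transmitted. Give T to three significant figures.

τ = β·L = 0.000723 × 2520 = 1.8220.
T = exp(−1.8220) = 0.1617.

0.162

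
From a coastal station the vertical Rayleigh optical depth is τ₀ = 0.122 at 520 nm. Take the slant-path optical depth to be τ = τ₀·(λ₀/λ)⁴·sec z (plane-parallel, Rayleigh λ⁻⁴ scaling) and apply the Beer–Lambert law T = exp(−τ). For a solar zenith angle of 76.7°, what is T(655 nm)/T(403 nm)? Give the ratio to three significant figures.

3.52

Airmass: sec 76.7° = 4.3469.
τ(655 nm) = 0.122 × (520/655)⁴ × 4.3469 = 0.122 × 0.3972 × 4.3469 = 0.2107.
τ(403 nm) = 0.122 × (520/403)⁴ × 4.3469 = 0.122 × 2.7720 × 4.3469 = 1.4700.
T(655)/T(403) = exp(τ_B − τ_A) = exp(1.2594) = 3.5233.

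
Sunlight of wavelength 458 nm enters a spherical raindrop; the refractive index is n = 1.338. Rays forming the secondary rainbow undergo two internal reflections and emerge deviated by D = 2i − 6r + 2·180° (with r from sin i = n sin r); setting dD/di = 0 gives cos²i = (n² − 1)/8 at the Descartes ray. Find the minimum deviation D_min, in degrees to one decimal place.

232.2°

cos²i = (1.79024 − 1)/8 = 0.09878; i = arccos(0.31429) = 71.682°.
sin r = sin 71.682°/1.338 = 0.70951; r = 45.195°.
D_min = 2·71.682° − 6·45.195° + 360° = 232.193°.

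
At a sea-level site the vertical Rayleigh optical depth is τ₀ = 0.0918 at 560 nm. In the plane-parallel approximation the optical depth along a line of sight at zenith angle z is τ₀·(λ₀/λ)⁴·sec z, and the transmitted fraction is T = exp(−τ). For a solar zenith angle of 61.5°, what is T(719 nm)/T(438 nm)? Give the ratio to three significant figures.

1.56

Airmass: sec 61.5° = 2.0957.
τ(719 nm) = 0.0918 × (560/719)⁴ × 2.0957 = 0.0918 × 0.3680 × 2.0957 = 0.0708.
τ(438 nm) = 0.0918 × (560/438)⁴ × 2.0957 = 0.0918 × 2.6721 × 2.0957 = 0.5141.
T(719)/T(438) = exp(τ_B − τ_A) = exp(0.4433) = 1.5578.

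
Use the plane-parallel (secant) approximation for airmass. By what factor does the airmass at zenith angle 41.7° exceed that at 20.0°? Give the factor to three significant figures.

X(41.7°)/X(20.0°) = sec 41.7° / sec 20.0° = cos 20.0° / cos 41.7° = 0.9397/0.7466 = 1.2586.

1.26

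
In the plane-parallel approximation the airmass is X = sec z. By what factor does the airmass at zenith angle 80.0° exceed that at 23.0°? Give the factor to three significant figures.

X(80.0°)/X(23.0°) = sec 80.0° / sec 23.0° = cos 23.0° / cos 80.0° = 0.9205/0.1736 = 5.3010.

5.30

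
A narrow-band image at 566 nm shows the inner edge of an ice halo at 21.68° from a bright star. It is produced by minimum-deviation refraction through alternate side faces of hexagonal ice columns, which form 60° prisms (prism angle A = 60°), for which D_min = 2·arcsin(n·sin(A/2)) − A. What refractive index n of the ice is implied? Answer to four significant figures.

1.308

Rearranging: n = sin((D_min + A)/2) / sin(A/2).
(D_min + A)/2 = (21.68° + 60°)/2 = 40.840°.
n = sin 40.840° / sin 30° = 0.6539 / 0.5000 = 1.3079.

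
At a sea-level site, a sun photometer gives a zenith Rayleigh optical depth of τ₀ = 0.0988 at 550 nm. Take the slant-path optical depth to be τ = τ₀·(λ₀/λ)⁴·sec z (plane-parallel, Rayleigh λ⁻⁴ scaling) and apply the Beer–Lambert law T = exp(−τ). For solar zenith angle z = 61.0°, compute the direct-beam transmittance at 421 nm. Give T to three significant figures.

sec 61.0° = 2.0627.
τ = 0.0988 × (550/421)⁴ × 2.0627 = 0.0988 × 2.9129 × 2.0627 = 0.5936.
T = exp(−0.5936) = 0.5523.

0.552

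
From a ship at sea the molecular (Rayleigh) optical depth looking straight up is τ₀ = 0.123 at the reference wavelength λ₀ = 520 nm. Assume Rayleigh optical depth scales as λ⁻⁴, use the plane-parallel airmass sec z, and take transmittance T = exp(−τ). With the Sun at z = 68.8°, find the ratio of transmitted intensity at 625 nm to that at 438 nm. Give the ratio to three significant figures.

Airmass: sec 68.8° = 2.7653.
τ(625 nm) = 0.123 × (520/625)⁴ × 2.7653 = 0.123 × 0.4792 × 2.7653 = 0.1630.
τ(438 nm) = 0.123 × (520/438)⁴ × 2.7653 = 0.123 × 1.9866 × 2.7653 = 0.6757.
T(625)/T(438) = exp(τ_B − τ_A) = exp(0.5127) = 1.6698.

1.67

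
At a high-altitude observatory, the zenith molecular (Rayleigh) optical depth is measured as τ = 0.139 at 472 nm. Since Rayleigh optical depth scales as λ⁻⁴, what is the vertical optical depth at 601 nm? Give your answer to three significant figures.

0.0529

τ(601 nm) = τ(472 nm) × (472/601)⁴ = 0.139 × (0.7854)⁴ = 0.139 × 0.3804 = 0.0529.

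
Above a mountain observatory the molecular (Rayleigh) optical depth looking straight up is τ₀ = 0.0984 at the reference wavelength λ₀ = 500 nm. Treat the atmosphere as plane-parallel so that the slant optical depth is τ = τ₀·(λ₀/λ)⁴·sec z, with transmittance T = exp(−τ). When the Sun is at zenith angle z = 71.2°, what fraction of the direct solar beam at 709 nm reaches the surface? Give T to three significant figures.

sec 71.2° = 3.1030.
τ = 0.0984 × (500/709)⁴ × 3.1030 = 0.0984 × 0.2473 × 3.1030 = 0.0755.
T = exp(−0.0755) = 0.9273.

0.927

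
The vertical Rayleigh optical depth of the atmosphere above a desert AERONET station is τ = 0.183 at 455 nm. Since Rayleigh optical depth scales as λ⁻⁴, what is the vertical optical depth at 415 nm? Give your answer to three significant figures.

0.264

τ(415 nm) = τ(455 nm) × (455/415)⁴ = 0.183 × (1.0964)⁴ = 0.183 × 1.4450 = 0.2644.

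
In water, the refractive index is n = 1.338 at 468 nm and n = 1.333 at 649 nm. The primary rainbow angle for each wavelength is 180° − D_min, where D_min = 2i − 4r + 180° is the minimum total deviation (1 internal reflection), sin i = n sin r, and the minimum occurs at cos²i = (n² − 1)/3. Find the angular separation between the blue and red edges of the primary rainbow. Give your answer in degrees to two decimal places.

0.72°

At 468 nm (n = 1.338): cos²i = 0.26341 → i = 59.120°, r = 39.899°, D_min = 138.643°, rainbow angle = 41.357°.
At 649 nm (n = 1.333): cos²i = 0.25896 → i = 59.410°, r = 40.225°, D_min = 137.922°, rainbow angle = 42.078°.
Angular width = |41.357° − 42.078°| = 0.722°.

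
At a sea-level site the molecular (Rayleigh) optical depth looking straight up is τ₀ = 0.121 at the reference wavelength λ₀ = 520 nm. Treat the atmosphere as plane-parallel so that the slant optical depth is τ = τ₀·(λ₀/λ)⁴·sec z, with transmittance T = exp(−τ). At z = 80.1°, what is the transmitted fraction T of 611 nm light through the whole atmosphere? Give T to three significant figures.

0.691

sec 80.1° = 5.8164.
τ = 0.121 × (520/611)⁴ × 5.8164 = 0.121 × 0.5246 × 5.8164 = 0.3692.
T = exp(−0.3692) = 0.6913.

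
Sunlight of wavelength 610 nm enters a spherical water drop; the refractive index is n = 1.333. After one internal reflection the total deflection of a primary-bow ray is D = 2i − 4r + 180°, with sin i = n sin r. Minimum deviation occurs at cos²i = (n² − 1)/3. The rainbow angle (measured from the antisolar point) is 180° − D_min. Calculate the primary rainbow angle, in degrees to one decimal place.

42.1°

cos²i = (1.77689 − 1)/3 = 0.25896; i = arccos(0.50888) = 59.410°.
sin r = sin 59.410°/1.333 = 0.64579; r = 40.225°.
D_min = 2·59.410° − 4·40.225° + 180° = 137.922°.
Rainbow angle = 180° − D_min = 42.078°.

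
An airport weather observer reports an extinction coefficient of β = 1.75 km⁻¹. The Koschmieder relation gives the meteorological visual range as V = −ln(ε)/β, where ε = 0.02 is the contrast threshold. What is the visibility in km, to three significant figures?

V = −ln(0.02) / 1.75 = 3.912 / 1.75 = 2.2354 km.

2.24 km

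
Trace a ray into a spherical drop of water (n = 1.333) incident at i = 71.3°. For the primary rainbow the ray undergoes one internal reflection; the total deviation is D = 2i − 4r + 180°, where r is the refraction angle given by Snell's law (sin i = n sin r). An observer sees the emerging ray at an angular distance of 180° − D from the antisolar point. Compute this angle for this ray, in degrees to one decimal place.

38.5°

sin r = sin 71.3° / 1.333 = 0.9472/1.333 = 0.7106; r = 45.28°.
D = 2·71.3° − 4·45.28° + 180° = 142.60° − 181.13° + 180° = 141.47°.
Angle from antisolar point = 180° − D = 38.53°.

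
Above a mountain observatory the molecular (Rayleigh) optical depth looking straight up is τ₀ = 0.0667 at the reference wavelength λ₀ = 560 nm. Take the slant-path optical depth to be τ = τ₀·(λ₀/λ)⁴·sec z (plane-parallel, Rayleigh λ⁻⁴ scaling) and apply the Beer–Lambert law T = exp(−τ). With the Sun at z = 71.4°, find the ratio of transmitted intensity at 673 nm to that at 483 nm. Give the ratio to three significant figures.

Airmass: sec 71.4° = 3.1352.
τ(673 nm) = 0.0667 × (560/673)⁴ × 3.1352 = 0.0667 × 0.4794 × 3.1352 = 0.1002.
τ(483 nm) = 0.0667 × (560/483)⁴ × 3.1352 = 0.0667 × 1.8070 × 3.1352 = 0.3779.
T(673)/T(483) = exp(τ_B − τ_A) = exp(0.2776) = 1.3200.

1.32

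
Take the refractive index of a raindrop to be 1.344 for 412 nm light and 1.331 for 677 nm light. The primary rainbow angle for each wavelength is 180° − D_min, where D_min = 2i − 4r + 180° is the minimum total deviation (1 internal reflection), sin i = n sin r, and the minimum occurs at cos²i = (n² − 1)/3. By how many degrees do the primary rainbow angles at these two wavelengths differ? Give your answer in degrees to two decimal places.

At 412 nm (n = 1.344): cos²i = 0.26878 → i = 58.772°, r = 39.512°, D_min = 139.495°, rainbow angle = 40.505°.
At 677 nm (n = 1.331): cos²i = 0.25719 → i = 59.527°, r = 40.356°, D_min = 137.630°, rainbow angle = 42.370°.
Angular width = |40.505° − 42.370°| = 1.865°.

1.86°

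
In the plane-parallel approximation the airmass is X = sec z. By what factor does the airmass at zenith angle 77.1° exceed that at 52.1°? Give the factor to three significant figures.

2.75

X(77.1°)/X(52.1°) = sec 77.1° / sec 52.1° = cos 52.1° / cos 77.1° = 0.6143/0.2233 = 2.7516.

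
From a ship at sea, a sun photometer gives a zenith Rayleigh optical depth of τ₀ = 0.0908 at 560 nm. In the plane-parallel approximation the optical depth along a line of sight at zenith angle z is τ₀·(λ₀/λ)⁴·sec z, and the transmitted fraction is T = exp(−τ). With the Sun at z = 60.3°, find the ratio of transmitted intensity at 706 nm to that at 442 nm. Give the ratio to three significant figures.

1.49

Airmass: sec 60.3° = 2.0183.
τ(706 nm) = 0.0908 × (560/706)⁴ × 2.0183 = 0.0908 × 0.3959 × 2.0183 = 0.0725.
τ(442 nm) = 0.0908 × (560/442)⁴ × 2.0183 = 0.0908 × 2.5767 × 2.0183 = 0.4722.
T(706)/T(442) = exp(τ_B − τ_A) = exp(0.3997) = 1.4913.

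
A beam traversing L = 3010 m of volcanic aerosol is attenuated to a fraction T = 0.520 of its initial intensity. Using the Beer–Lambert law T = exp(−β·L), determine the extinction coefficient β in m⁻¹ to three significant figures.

Beer–Lambert: T = exp(−βL) ⇒ β = −ln(T)/L = −ln(0.520)/3010 = 0.6539/3010 = 0.0002173 m⁻¹.

0.000217 m⁻¹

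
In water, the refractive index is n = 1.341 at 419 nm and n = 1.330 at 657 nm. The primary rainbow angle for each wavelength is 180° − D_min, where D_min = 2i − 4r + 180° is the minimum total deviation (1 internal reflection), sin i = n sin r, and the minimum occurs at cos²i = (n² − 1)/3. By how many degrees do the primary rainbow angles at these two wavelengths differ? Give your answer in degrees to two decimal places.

At 419 nm (n = 1.341): cos²i = 0.26609 → i = 58.946°, r = 39.705°, D_min = 139.071°, rainbow angle = 40.929°.
At 657 nm (n = 1.330): cos²i = 0.25630 → i = 59.585°, r = 40.422°, D_min = 137.484°, rainbow angle = 42.516°.
Angular width = |40.929° − 42.516°| = 1.588°.

1.59°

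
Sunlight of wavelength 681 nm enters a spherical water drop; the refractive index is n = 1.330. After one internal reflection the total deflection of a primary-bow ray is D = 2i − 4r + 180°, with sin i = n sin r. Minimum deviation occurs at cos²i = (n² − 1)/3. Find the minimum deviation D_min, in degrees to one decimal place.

cos²i = (1.76890 − 1)/3 = 0.25630; i = arccos(0.50626) = 59.585°.
sin r = sin 59.585°/1.330 = 0.64841; r = 40.422°.
D_min = 2·59.585° − 4·40.422° + 180° = 137.484°.

137.5°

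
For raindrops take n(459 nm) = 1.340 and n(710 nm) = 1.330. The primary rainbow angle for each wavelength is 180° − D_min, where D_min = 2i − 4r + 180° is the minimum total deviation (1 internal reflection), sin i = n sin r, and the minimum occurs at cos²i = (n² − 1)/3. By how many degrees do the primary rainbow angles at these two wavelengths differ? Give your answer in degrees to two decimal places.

At 459 nm (n = 1.340): cos²i = 0.26520 → i = 59.004°, r = 39.770°, D_min = 138.929°, rainbow angle = 41.071°.
At 710 nm (n = 1.330): cos²i = 0.25630 → i = 59.585°, r = 40.422°, D_min = 137.484°, rainbow angle = 42.516°.
Angular width = |41.071° − 42.516°| = 1.445°.

1.45°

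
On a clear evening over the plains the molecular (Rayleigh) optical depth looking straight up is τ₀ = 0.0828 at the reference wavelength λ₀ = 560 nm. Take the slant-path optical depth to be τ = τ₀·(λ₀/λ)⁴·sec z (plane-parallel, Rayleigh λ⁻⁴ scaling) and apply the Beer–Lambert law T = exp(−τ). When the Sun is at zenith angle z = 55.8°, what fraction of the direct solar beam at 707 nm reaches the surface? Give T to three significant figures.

0.944

sec 55.8° = 1.7791.
τ = 0.0828 × (560/707)⁴ × 1.7791 = 0.0828 × 0.3936 × 1.7791 = 0.0580.
T = exp(−0.0580) = 0.9437.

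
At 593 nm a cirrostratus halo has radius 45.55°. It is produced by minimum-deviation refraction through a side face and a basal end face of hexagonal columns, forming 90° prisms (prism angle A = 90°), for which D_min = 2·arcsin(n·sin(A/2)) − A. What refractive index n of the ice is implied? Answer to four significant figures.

Rearranging: n = sin((D_min + A)/2) / sin(A/2).
(D_min + A)/2 = (45.55° + 90°)/2 = 67.775°.
n = sin 67.775° / sin 45° = 0.9257 / 0.7071 = 1.3091.

1.309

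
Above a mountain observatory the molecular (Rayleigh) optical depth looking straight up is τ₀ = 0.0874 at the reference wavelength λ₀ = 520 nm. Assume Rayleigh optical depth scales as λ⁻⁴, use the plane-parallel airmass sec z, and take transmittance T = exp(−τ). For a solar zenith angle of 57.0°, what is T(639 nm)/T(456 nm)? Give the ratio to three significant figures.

1.22

Airmass: sec 57.0° = 1.8361.
τ(639 nm) = 0.0874 × (520/639)⁴ × 1.8361 = 0.0874 × 0.4385 × 1.8361 = 0.0704.
τ(456 nm) = 0.0874 × (520/456)⁴ × 1.8361 = 0.0874 × 1.6910 × 1.8361 = 0.2714.
T(639)/T(456) = exp(τ_B − τ_A) = exp(0.2010) = 1.2226.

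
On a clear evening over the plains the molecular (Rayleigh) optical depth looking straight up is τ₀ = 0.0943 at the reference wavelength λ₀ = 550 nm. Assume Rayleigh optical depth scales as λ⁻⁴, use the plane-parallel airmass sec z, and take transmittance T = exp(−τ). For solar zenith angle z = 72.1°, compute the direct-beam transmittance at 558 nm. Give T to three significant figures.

sec 72.1° = 3.2535.
τ = 0.0943 × (550/558)⁴ × 3.2535 = 0.0943 × 0.9439 × 3.2535 = 0.2896.
T = exp(−0.2896) = 0.7486.

0.749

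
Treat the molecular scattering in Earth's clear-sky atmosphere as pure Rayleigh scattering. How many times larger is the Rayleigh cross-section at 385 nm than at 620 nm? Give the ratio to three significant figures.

6.73

Rayleigh scattering ∝ λ⁻⁴, so the ratio of coefficients is the inverse fourth power of the wavelength ratio.
σ(385)/σ(620) = (620/385)⁴ = (1.6104)⁴ = 6.725.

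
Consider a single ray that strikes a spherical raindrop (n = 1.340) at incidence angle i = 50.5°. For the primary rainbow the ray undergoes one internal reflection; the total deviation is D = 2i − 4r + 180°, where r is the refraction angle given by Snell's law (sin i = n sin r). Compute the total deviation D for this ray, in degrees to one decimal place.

140.4°

sin r = sin 50.5° / 1.340 = 0.7716/1.340 = 0.5758; r = 35.16°.
D = 2·50.5° − 4·35.16° + 180° = 101.00° − 140.63° + 180° = 140.37°.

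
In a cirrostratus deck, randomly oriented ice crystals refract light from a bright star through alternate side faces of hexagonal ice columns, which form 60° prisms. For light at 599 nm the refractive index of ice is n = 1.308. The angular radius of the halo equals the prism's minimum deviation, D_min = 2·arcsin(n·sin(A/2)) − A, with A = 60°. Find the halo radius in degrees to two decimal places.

21.69°

n·sin(A/2) = 1.308 × sin 30° = 1.308 × 0.5000 = 0.6540.
D_min = 2·arcsin(0.6540) − 60° = 2 × 40.844° − 60° = 21.688°.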